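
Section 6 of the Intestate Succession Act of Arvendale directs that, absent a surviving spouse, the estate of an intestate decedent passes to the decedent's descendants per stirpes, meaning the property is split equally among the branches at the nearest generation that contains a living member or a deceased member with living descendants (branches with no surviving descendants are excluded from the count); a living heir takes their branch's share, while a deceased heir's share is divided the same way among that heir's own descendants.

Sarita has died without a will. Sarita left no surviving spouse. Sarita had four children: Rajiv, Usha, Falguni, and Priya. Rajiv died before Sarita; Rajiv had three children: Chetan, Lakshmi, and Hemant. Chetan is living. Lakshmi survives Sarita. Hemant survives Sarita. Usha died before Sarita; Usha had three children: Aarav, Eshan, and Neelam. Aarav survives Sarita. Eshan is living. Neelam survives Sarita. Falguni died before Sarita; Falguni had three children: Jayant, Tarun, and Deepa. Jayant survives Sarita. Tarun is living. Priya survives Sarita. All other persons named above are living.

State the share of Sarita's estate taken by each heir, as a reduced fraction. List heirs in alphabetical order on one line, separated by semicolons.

There is no surviving spouse, so the entire estate passes to Sarita's descendants per stirpes.
The estate is divided into 4 equal shares of 1/4 among Rajiv, Usha, Falguni, Priya.
Rajiv predeceased; the 1/4 allotted to Rajiv's branch passes to Rajiv's issue by representation.
The 1/4 is divided into 3 equal shares of 1/12 among Chetan, Lakshmi, Hemant.
Chetan is living and takes 1/12.
Lakshmi is living and takes 1/12.
Hemant is living and takes 1/12.
Usha predeceased; the 1/4 allotted to Usha's branch passes to Usha's issue by representation.
The 1/4 is divided into 3 equal shares of 1/12 among Aarav, Eshan, Neelam.
Aarav is living and takes 1/12.
Eshan is living and takes 1/12.
Neelam is living and takes 1/12.
Falguni predeceased; the 1/4 allotted to Falguni's branch passes to Falguni's issue by representation.
The 1/4 is divided into 3 equal shares of 1/12 among Jayant, Tarun, Deepa.
Jayant is living and takes 1/12.
Tarun is living and takes 1/12.
Deepa is living and takes 1/12.
Priya is living and takes 1/4.

Aarav 1/12; Chetan 1/12; Deepa 1/12; Eshan 1/12; Hemant 1/12; Jayant 1/12; Lakshmi 1/12; Neelam 1/12; Priya 1/4; Tarun 1/12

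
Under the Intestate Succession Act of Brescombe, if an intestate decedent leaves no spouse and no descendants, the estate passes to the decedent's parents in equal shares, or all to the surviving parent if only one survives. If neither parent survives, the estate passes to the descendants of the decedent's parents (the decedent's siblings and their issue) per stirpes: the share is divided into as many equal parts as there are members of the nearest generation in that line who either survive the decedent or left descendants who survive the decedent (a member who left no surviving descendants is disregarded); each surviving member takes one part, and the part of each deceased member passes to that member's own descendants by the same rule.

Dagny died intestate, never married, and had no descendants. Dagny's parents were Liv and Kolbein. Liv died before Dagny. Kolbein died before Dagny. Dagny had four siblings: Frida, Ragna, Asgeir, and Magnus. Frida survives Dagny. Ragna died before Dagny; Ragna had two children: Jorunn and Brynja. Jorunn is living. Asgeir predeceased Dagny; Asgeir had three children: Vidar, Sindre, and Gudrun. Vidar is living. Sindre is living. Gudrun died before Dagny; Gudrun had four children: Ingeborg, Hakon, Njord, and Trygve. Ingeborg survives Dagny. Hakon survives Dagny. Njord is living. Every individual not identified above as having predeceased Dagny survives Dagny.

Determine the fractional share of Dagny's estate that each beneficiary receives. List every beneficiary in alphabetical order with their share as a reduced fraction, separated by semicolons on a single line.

Brynja 1/8; Frida 1/4; Hakon 1/48; Ingeborg 1/48; Jorunn 1/8; Magnus 1/4; Njord 1/48; Sindre 1/12; Trygve 1/48; Vidar 1/12

Neither parent survives and there are no descendants, so the estate passes to Dagny's siblings and their issue per stirpes.
The estate is divided into 4 equal shares of 1/4 among Frida, Ragna, Asgeir, Magnus.
Frida is living and takes 1/4.
Ragna predeceased; the 1/4 allotted to Ragna's branch passes to Ragna's issue by representation.
The 1/4 is divided into 2 equal shares of 1/8 among Jorunn, Brynja.
Jorunn is living and takes 1/8.
Brynja is living and takes 1/8.
Asgeir predeceased; the 1/4 allotted to Asgeir's branch passes to Asgeir's issue by representation.
The 1/4 is divided into 3 equal shares of 1/12 among Vidar, Sindre, Gudrun.
Vidar is living and takes 1/12.
Sindre is living and takes 1/12.
Gudrun predeceased; the 1/12 allotted to Gudrun's branch passes to Gudrun's issue by representation.
The 1/12 is divided into 4 equal shares of 1/48 among Ingeborg, Hakon, Njord, Trygve.
Ingeborg is living and takes 1/48.
Hakon is living and takes 1/48.
Njord is living and takes 1/48.
Trygve is living and takes 1/48.
Magnus is living and takes 1/4.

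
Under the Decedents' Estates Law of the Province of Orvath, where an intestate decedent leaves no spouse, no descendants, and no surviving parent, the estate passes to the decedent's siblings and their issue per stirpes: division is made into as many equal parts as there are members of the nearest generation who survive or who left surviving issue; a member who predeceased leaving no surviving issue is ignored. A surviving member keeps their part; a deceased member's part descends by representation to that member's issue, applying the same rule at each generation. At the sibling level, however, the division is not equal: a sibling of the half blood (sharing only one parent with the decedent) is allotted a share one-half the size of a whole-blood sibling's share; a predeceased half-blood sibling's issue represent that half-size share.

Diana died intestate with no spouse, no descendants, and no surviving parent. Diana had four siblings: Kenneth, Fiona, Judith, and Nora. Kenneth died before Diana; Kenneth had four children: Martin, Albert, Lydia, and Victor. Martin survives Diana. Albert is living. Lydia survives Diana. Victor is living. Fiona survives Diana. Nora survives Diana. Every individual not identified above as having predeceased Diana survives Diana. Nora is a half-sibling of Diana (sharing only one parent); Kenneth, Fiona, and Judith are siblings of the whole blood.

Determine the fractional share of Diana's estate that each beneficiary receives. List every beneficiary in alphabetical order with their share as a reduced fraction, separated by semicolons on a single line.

Albert 1/14; Fiona 2/7; Judith 2/7; Lydia 1/14; Martin 1/14; Nora 1/7; Victor 1/14

No spouse, descendants, or parent survives, so the estate passes to Diana's siblings per stirpes.
Half-blood siblings count for one-half the weight of whole-blood siblings at the initial division.
Dividing 1 in proportion to weights (total weight 7/2): Kenneth (weight 1) → 2/7; Fiona (weight 1) → 2/7; Judith (weight 1) → 2/7; Nora (weight 1/2) → 1/7.
Kenneth predeceased; the 2/7 allotted to Kenneth's branch passes to Kenneth's issue by representation.
The 2/7 is divided into 4 equal shares of 1/14 among Martin, Albert, Lydia, Victor.
Martin is living and takes 1/14.
Albert is living and takes 1/14.
Lydia is living and takes 1/14.
Victor is living and takes 1/14.
Fiona is living and takes 2/7.
Judith is living and takes 2/7.
Nora is living and takes 1/7.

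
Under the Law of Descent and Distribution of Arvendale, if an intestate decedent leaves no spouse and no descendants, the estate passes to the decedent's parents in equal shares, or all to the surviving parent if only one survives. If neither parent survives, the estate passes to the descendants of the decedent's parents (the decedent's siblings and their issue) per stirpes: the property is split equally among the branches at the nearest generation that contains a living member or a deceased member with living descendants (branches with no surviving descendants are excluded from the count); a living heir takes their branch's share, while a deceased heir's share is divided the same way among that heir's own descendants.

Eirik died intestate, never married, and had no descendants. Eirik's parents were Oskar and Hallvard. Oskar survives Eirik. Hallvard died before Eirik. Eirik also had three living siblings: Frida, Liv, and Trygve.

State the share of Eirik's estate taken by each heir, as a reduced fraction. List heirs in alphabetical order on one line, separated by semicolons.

Oskar 1

Only one parent, Oskar, survives, so Oskar takes the entire estate. The siblings take nothing because a surviving parent has priority.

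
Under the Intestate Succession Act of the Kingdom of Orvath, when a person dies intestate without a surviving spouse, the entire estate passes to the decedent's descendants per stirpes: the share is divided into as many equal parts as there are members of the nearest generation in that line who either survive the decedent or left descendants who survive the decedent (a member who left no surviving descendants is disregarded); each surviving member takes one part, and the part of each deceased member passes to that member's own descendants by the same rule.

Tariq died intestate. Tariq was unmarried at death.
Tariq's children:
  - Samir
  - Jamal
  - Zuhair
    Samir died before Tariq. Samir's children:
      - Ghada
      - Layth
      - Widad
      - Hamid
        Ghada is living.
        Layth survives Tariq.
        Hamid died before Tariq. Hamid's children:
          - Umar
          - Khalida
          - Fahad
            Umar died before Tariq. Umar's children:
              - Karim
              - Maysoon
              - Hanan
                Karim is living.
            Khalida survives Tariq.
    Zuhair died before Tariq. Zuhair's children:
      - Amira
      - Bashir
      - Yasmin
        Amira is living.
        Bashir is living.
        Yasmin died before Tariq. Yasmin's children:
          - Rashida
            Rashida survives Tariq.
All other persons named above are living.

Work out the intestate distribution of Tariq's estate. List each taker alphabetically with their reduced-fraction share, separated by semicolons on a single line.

Amira 1/9; Bashir 1/9; Fahad 1/36; Ghada 1/12; Hanan 1/108; Jamal 1/3; Karim 1/108; Khalida 1/36; Layth 1/12; Maysoon 1/108; Rashida 1/9; Widad 1/12

There is no surviving spouse, so the entire estate passes to Tariq's descendants per stirpes.
The estate is divided into 3 equal shares of 1/3 among Samir, Jamal, Zuhair.
Samir predeceased; the 1/3 allotted to Samir's branch passes to Samir's issue by representation.
The 1/3 is divided into 4 equal shares of 1/12 among Ghada, Layth, Widad, Hamid.
Ghada is living and takes 1/12.
Layth is living and takes 1/12.
Widad is living and takes 1/12.
Hamid predeceased; the 1/12 allotted to Hamid's branch passes to Hamid's issue by representation.
The 1/12 is divided into 3 equal shares of 1/36 among Umar, Khalida, Fahad.
Umar predeceased; the 1/36 allotted to Umar's branch passes to Umar's issue by representation.
The 1/36 is divided into 3 equal shares of 1/108 among Karim, Maysoon, Hanan.
Karim is living and takes 1/108.
Maysoon is living and takes 1/108.
Hanan is living and takes 1/108.
Khalida is living and takes 1/36.
Fahad is living and takes 1/36.
Jamal is living and takes 1/3.
Zuhair predeceased; the 1/3 allotted to Zuhair's branch passes to Zuhair's issue by representation.
The 1/3 is divided into 3 equal shares of 1/9 among Amira, Bashir, Yasmin.
Amira is living and takes 1/9.
Bashir is living and takes 1/9.
Yasmin predeceased; the 1/9 allotted to Yasmin's branch passes to Yasmin's issue by representation.
Rashida is the sole taker at this level and receives the full 1/9.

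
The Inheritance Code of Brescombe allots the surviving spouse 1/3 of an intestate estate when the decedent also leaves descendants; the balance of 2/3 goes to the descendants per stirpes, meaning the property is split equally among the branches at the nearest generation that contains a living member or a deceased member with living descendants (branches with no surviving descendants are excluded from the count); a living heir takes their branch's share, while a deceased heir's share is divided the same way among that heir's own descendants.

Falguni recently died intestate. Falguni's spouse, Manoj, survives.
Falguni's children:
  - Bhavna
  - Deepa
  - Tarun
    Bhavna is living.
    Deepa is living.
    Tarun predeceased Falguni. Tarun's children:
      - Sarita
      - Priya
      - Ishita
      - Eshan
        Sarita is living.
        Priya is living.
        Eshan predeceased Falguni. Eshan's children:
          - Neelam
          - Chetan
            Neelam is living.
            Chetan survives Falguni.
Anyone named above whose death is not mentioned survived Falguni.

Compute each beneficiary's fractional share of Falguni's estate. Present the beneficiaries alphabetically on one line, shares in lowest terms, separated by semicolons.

Bhavna 2/9; Chetan 1/36; Deepa 2/9; Ishita 1/18; Manoj 1/3; Neelam 1/36; Priya 1/18; Sarita 1/18

Manoj, as surviving spouse, takes 1/3.
The remaining 2/3 passes to Falguni's descendants per stirpes.
The 2/3 is divided into 3 equal shares of 2/9 among Bhavna, Deepa, Tarun.
Bhavna is living and takes 2/9.
Deepa is living and takes 2/9.
Tarun predeceased; the 2/9 allotted to Tarun's branch passes to Tarun's issue by representation.
The 2/9 is divided into 4 equal shares of 1/18 among Sarita, Priya, Ishita, Eshan.
Sarita is living and takes 1/18.
Priya is living and takes 1/18.
Ishita is living and takes 1/18.
Eshan predeceased; the 1/18 allotted to Eshan's branch passes to Eshan's issue by representation.
The 1/18 is divided into 2 equal shares of 1/36 among Neelam, Chetan.
Neelam is living and takes 1/36.
Chetan is living and takes 1/36.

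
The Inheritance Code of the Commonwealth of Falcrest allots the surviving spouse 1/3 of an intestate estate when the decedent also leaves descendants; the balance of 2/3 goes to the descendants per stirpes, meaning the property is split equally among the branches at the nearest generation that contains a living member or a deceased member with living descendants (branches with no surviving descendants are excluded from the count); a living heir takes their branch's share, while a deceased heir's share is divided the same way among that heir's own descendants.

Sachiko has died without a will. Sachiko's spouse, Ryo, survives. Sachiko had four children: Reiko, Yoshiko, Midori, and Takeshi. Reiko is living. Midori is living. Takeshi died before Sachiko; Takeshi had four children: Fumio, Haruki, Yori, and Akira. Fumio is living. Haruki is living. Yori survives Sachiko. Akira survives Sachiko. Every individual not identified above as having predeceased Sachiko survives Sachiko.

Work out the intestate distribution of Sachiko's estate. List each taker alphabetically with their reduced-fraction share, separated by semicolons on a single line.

Ryo, as surviving spouse, takes 1/3.
The remaining 2/3 passes to Sachiko's descendants per stirpes.
The 2/3 is divided into 4 equal shares of 1/6 among Reiko, Yoshiko, Midori, Takeshi.
Reiko is living and takes 1/6.
Yoshiko is living and takes 1/6.
Midori is living and takes 1/6.
Takeshi predeceased; the 1/6 allotted to Takeshi's branch passes to Takeshi's issue by representation.
The 1/6 is divided into 4 equal shares of 1/24 among Fumio, Haruki, Yori, Akira.
Fumio is living and takes 1/24.
Haruki is living and takes 1/24.
Yori is living and takes 1/24.
Akira is living and takes 1/24.

Akira 1/24; Fumio 1/24; Haruki 1/24; Midori 1/6; Reiko 1/6; Ryo 1/3; Yori 1/24; Yoshiko 1/6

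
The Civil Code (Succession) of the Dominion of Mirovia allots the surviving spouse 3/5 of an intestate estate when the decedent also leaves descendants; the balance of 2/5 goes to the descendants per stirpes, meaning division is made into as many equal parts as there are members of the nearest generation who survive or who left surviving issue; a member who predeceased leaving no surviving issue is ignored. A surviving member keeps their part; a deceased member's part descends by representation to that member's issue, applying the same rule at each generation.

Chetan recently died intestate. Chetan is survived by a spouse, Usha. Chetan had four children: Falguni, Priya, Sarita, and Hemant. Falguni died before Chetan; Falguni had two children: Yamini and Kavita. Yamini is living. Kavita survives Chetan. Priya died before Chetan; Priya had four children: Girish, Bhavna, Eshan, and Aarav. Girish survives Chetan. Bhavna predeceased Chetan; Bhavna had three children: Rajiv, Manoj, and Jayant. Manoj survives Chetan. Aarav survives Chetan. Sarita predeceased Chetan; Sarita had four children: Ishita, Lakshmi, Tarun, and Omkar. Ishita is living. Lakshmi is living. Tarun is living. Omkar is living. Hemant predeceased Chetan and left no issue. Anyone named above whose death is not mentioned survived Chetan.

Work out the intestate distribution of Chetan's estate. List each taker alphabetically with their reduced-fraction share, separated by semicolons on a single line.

Usha, as surviving spouse, takes 3/5.
The remaining 2/5 passes to Chetan's descendants per stirpes.
Hemant left no surviving issue, so that branch lapses and is disregarded.
The 2/5 is divided into 3 equal shares of 2/15 among Falguni, Priya, Sarita.
Falguni predeceased; the 2/15 allotted to Falguni's branch passes to Falguni's issue by representation.
The 2/15 is divided into 2 equal shares of 1/15 among Yamini, Kavita.
Yamini is living and takes 1/15.
Kavita is living and takes 1/15.
Priya predeceased; the 2/15 allotted to Priya's branch passes to Priya's issue by representation.
The 2/15 is divided into 4 equal shares of 1/30 among Girish, Bhavna, Eshan, Aarav.
Girish is living and takes 1/30.
Bhavna predeceased; the 1/30 allotted to Bhavna's branch passes to Bhavna's issue by representation.
The 1/30 is divided into 3 equal shares of 1/90 among Rajiv, Manoj, Jayant.
Rajiv is living and takes 1/90.
Manoj is living and takes 1/90.
Jayant is living and takes 1/90.
Eshan is living and takes 1/30.
Aarav is living and takes 1/30.
Sarita predeceased; the 2/15 allotted to Sarita's branch passes to Sarita's issue by representation.
The 2/15 is divided into 4 equal shares of 1/30 among Ishita, Lakshmi, Tarun, Omkar.
Ishita is living and takes 1/30.
Lakshmi is living and takes 1/30.
Tarun is living and takes 1/30.
Omkar is living and takes 1/30.

Aarav 1/30; Eshan 1/30; Girish 1/30; Ishita 1/30; Jayant 1/90; Kavita 1/15; Lakshmi 1/30; Manoj 1/90; Omkar 1/30; Rajiv 1/90; Tarun 1/30; Usha 3/5; Yamini 1/15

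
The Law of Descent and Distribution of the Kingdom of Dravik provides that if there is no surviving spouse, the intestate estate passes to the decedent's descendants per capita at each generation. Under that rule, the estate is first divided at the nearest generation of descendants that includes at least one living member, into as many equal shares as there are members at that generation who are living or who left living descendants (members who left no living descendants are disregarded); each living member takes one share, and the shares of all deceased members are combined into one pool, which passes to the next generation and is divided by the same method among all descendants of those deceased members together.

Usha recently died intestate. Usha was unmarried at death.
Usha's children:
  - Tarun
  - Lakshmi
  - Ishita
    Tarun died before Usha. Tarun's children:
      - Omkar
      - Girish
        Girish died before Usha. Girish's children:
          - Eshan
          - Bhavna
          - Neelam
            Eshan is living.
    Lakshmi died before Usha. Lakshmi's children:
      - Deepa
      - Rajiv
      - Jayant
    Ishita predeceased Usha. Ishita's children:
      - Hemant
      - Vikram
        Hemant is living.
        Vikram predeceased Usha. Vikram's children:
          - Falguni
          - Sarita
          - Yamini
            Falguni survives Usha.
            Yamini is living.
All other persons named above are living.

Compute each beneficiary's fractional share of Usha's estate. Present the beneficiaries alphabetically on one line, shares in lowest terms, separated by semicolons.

There is no surviving spouse, so the entire estate passes to Usha's descendants per capita at each generation.
No one at generation 1 (Tarun, Lakshmi, Ishita) is living; moving to the next generation.
At generation 2 (Omkar, Girish, Deepa, Rajiv, Jayant, Hemant, Vikram) there are 7 shares of (1)/7 = 1/7 each.
Living: Omkar, Deepa, Rajiv, Jayant, and Hemant — each takes 1/7.
Deceased: Girish and Vikram. Their combined 2/7 is pooled and carried to generation 3.
At generation 3 (Eshan, Bhavna, Neelam, Falguni, Sarita, Yamini) there are 6 shares of (2/7)/6 = 1/21 each.
Living: Eshan, Bhavna, Neelam, Falguni, Sarita, and Yamini — each takes 1/21.

Bhavna 1/21; Deepa 1/7; Eshan 1/21; Falguni 1/21; Hemant 1/7; Jayant 1/7; Neelam 1/21; Omkar 1/7; Rajiv 1/7; Sarita 1/21; Yamini 1/21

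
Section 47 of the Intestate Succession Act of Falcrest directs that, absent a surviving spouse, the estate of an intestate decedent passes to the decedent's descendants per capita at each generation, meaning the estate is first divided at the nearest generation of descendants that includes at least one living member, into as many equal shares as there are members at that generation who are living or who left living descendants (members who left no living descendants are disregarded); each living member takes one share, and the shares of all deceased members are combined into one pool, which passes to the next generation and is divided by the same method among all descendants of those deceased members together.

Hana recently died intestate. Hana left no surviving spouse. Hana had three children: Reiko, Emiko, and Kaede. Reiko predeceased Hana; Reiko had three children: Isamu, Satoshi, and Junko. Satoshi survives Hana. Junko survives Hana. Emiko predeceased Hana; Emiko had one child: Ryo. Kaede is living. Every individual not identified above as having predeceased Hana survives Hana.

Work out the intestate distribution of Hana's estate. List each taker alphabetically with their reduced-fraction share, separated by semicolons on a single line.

There is no surviving spouse, so the entire estate passes to Hana's descendants per capita at each generation.
At generation 1 (Reiko, Emiko, Kaede) there are 3 shares of (1)/3 = 1/3 each.
Living: Kaede — each takes 1/3.
Deceased: Reiko and Emiko. Their combined 2/3 is pooled and carried to generation 2.
At generation 2 (Isamu, Satoshi, Junko, Ryo) there are 4 shares of (2/3)/4 = 1/6 each.
Living: Isamu, Satoshi, Junko, and Ryo — each takes 1/6.

Isamu 1/6; Junko 1/6; Kaede 1/3; Ryo 1/6; Satoshi 1/6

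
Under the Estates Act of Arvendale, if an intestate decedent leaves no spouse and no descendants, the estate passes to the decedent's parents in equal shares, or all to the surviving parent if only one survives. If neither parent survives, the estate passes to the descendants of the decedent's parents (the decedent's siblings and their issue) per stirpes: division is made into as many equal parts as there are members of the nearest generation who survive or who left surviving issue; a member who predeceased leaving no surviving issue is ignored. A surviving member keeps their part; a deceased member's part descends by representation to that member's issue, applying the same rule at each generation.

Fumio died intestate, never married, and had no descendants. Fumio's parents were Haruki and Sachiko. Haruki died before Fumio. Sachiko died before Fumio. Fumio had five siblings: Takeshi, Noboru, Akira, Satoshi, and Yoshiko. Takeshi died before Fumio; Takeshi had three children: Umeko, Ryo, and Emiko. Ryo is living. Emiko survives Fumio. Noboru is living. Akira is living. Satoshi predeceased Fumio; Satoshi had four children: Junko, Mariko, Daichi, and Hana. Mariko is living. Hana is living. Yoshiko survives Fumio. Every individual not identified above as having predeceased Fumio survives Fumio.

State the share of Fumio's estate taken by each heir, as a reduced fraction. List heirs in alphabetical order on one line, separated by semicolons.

Neither parent survives and there are no descendants, so the estate passes to Fumio's siblings and their issue per stirpes.
The estate is divided into 5 equal shares of 1/5 among Takeshi, Noboru, Akira, Satoshi, Yoshiko.
Takeshi predeceased; the 1/5 allotted to Takeshi's branch passes to Takeshi's issue by representation.
The 1/5 is divided into 3 equal shares of 1/15 among Umeko, Ryo, Emiko.
Umeko is living and takes 1/15.
Ryo is living and takes 1/15.
Emiko is living and takes 1/15.
Noboru is living and takes 1/5.
Akira is living and takes 1/5.
Satoshi predeceased; the 1/5 allotted to Satoshi's branch passes to Satoshi's issue by representation.
The 1/5 is divided into 4 equal shares of 1/20 among Junko, Mariko, Daichi, Hana.
Junko is living and takes 1/20.
Mariko is living and takes 1/20.
Daichi is living and takes 1/20.
Hana is living and takes 1/20.
Yoshiko is living and takes 1/5.

Akira 1/5; Daichi 1/20; Emiko 1/15; Hana 1/20; Junko 1/20; Mariko 1/20; Noboru 1/5; Ryo 1/15; Umeko 1/15; Yoshiko 1/5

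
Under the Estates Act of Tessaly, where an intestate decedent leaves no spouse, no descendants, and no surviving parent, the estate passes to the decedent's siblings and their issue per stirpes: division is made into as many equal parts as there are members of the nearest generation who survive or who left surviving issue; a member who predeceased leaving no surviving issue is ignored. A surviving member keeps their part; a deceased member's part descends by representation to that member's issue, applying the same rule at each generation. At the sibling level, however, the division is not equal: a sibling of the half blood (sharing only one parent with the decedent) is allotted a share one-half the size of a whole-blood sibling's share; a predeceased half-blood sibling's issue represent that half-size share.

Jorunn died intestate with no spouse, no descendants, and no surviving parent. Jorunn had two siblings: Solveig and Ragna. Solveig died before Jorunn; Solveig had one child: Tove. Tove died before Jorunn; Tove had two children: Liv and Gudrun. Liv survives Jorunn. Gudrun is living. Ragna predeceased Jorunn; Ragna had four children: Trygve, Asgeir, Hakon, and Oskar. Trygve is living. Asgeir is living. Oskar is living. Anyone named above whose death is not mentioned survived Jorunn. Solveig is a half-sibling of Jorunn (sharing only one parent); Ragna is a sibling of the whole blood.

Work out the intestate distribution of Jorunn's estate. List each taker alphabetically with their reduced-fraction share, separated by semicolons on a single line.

Asgeir 1/6; Gudrun 1/6; Hakon 1/6; Liv 1/6; Oskar 1/6; Trygve 1/6

No spouse, descendants, or parent survives, so the estate passes to Jorunn's siblings per stirpes.
Half-blood siblings count for one-half the weight of whole-blood siblings at the initial division.
Dividing 1 in proportion to weights (total weight 3/2): Solveig (weight 1/2) → 1/3; Ragna (weight 1) → 2/3.
Solveig predeceased; the 1/3 allotted to Solveig's branch passes to Solveig's issue by representation.
Tove's line is the sole branch at this level, so the full 1/3 passes to Tove's issue by representation.
The 1/3 is divided into 2 equal shares of 1/6 among Liv, Gudrun.
Liv is living and takes 1/6.
Gudrun is living and takes 1/6.
Ragna predeceased; the 2/3 allotted to Ragna's branch passes to Ragna's issue by representation.
The 2/3 is divided into 4 equal shares of 1/6 among Trygve, Asgeir, Hakon, Oskar.
Trygve is living and takes 1/6.
Asgeir is living and takes 1/6.
Hakon is living and takes 1/6.
Oskar is living and takes 1/6.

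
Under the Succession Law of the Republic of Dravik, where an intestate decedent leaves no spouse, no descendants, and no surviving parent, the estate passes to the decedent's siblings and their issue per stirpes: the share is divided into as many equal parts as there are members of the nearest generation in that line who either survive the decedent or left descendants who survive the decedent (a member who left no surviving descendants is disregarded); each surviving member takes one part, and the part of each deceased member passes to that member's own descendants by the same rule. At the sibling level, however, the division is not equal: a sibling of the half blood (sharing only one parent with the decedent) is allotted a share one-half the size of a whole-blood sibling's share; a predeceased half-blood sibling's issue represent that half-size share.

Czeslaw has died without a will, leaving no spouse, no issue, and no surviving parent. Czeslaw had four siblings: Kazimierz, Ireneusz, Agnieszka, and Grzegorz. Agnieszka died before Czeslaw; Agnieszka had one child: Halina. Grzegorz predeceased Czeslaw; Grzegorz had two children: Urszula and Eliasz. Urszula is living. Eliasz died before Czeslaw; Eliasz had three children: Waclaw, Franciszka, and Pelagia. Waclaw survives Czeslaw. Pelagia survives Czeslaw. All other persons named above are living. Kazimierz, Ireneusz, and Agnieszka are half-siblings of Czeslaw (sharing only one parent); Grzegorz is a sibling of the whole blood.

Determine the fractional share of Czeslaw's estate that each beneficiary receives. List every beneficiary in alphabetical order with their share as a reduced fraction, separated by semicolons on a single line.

No spouse, descendants, or parent survives, so the estate passes to Czeslaw's siblings per stirpes.
Half-blood siblings count for one-half the weight of whole-blood siblings at the initial division.
Dividing 1 in proportion to weights (total weight 5/2): Kazimierz (weight 1/2) → 1/5; Ireneusz (weight 1/2) → 1/5; Agnieszka (weight 1/2) → 1/5; Grzegorz (weight 1) → 2/5.
Kazimierz is living and takes 1/5.
Ireneusz is living and takes 1/5.
Agnieszka predeceased; the 1/5 allotted to Agnieszka's branch passes to Agnieszka's issue by representation.
Halina is the sole taker at this level and receives the full 1/5.
Grzegorz predeceased; the 2/5 allotted to Grzegorz's branch passes to Grzegorz's issue by representation.
The 2/5 is divided into 2 equal shares of 1/5 among Urszula, Eliasz.
Urszula is living and takes 1/5.
Eliasz predeceased; the 1/5 allotted to Eliasz's branch passes to Eliasz's issue by representation.
The 1/5 is divided into 3 equal shares of 1/15 among Waclaw, Franciszka, Pelagia.
Waclaw is living and takes 1/15.
Franciszka is living and takes 1/15.
Pelagia is living and takes 1/15.

Franciszka 1/15; Halina 1/5; Ireneusz 1/5; Kazimierz 1/5; Pelagia 1/15; Urszula 1/5; Waclaw 1/15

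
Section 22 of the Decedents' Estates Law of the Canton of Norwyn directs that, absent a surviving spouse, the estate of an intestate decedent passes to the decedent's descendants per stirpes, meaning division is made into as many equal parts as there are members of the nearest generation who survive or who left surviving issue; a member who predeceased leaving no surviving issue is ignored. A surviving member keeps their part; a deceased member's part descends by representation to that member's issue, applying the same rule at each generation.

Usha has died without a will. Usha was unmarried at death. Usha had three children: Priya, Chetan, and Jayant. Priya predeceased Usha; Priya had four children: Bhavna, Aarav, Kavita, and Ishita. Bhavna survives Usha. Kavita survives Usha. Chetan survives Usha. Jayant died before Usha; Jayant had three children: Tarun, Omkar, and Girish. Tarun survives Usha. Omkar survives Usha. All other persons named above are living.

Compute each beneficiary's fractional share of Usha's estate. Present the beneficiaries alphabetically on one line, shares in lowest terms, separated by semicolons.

Aarav 1/12; Bhavna 1/12; Chetan 1/3; Girish 1/9; Ishita 1/12; Kavita 1/12; Omkar 1/9; Tarun 1/9

There is no surviving spouse, so the entire estate passes to Usha's descendants per stirpes.
The estate is divided into 3 equal shares of 1/3 among Priya, Chetan, Jayant.
Priya predeceased; the 1/3 allotted to Priya's branch passes to Priya's issue by representation.
The 1/3 is divided into 4 equal shares of 1/12 among Bhavna, Aarav, Kavita, Ishita.
Bhavna is living and takes 1/12.
Aarav is living and takes 1/12.
Kavita is living and takes 1/12.
Ishita is living and takes 1/12.
Chetan is living and takes 1/3.
Jayant predeceased; the 1/3 allotted to Jayant's branch passes to Jayant's issue by representation.
The 1/3 is divided into 3 equal shares of 1/9 among Tarun, Omkar, Girish.
Tarun is living and takes 1/9.
Omkar is living and takes 1/9.
Girish is living and takes 1/9.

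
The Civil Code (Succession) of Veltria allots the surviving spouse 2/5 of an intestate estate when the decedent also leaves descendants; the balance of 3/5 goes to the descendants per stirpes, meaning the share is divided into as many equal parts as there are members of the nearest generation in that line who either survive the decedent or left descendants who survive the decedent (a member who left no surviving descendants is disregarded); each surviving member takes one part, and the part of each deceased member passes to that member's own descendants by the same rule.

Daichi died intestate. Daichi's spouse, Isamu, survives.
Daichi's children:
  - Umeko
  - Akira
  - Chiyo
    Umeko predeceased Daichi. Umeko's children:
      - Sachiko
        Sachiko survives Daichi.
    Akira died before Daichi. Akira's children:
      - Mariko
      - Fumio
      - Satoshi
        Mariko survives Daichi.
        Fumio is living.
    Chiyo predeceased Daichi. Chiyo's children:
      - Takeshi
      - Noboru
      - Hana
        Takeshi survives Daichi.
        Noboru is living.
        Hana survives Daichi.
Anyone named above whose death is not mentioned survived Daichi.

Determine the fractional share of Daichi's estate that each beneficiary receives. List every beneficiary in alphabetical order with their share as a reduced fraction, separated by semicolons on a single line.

Fumio 1/15; Hana 1/15; Isamu 2/5; Mariko 1/15; Noboru 1/15; Sachiko 1/5; Satoshi 1/15; Takeshi 1/15

Isamu, as surviving spouse, takes 2/5.
The remaining 3/5 passes to Daichi's descendants per stirpes.
The 3/5 is divided into 3 equal shares of 1/5 among Umeko, Akira, Chiyo.
Umeko predeceased; the 1/5 allotted to Umeko's branch passes to Umeko's issue by representation.
Sachiko is the sole taker at this level and receives the full 1/5.
Akira predeceased; the 1/5 allotted to Akira's branch passes to Akira's issue by representation.
The 1/5 is divided into 3 equal shares of 1/15 among Mariko, Fumio, Satoshi.
Mariko is living and takes 1/15.
Fumio is living and takes 1/15.
Satoshi is living and takes 1/15.
Chiyo predeceased; the 1/5 allotted to Chiyo's branch passes to Chiyo's issue by representation.
The 1/5 is divided into 3 equal shares of 1/15 among Takeshi, Noboru, Hana.
Takeshi is living and takes 1/15.
Noboru is living and takes 1/15.
Hana is living and takes 1/15.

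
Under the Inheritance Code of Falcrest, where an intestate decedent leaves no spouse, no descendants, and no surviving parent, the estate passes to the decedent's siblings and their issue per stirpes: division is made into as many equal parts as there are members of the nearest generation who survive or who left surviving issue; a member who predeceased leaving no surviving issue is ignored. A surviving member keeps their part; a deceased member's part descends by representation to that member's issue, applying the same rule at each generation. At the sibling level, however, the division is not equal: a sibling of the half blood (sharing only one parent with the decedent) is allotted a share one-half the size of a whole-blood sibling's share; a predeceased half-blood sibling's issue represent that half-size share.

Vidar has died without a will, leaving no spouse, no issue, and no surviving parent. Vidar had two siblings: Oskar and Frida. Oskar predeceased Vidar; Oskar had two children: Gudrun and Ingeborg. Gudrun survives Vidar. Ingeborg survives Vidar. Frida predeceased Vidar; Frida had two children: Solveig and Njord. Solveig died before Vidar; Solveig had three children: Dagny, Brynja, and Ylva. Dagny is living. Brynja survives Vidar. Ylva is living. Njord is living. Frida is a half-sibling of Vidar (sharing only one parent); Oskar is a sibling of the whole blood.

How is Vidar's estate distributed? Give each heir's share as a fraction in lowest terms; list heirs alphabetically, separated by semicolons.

Brynja 1/18; Dagny 1/18; Gudrun 1/3; Ingeborg 1/3; Njord 1/6; Ylva 1/18

No spouse, descendants, or parent survives, so the estate passes to Vidar's siblings per stirpes.
Half-blood siblings count for one-half the weight of whole-blood siblings at the initial division.
Dividing 1 in proportion to weights (total weight 3/2): Oskar (weight 1) → 2/3; Frida (weight 1/2) → 1/3.
Oskar predeceased; the 2/3 allotted to Oskar's branch passes to Oskar's issue by representation.
The 2/3 is divided into 2 equal shares of 1/3 among Gudrun, Ingeborg.
Gudrun is living and takes 1/3.
Ingeborg is living and takes 1/3.
Frida predeceased; the 1/3 allotted to Frida's branch passes to Frida's issue by representation.
The 1/3 is divided into 2 equal shares of 1/6 among Solveig, Njord.
Solveig predeceased; the 1/6 allotted to Solveig's branch passes to Solveig's issue by representation.
The 1/6 is divided into 3 equal shares of 1/18 among Dagny, Brynja, Ylva.
Dagny is living and takes 1/18.
Brynja is living and takes 1/18.
Ylva is living and takes 1/18.
Njord is living and takes 1/6.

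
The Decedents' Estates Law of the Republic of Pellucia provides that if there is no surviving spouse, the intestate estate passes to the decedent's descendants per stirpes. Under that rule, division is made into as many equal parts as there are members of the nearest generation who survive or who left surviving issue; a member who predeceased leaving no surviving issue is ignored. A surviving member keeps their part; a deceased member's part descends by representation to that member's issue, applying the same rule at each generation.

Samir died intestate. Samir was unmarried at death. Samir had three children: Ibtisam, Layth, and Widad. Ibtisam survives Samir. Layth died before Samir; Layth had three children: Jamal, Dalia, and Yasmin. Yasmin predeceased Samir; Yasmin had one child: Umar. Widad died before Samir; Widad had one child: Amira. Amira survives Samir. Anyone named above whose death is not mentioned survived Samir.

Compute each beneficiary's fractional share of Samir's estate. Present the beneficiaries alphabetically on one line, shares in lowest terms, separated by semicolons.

There is no surviving spouse, so the entire estate passes to Samir's descendants per stirpes.
The estate is divided into 3 equal shares of 1/3 among Ibtisam, Layth, Widad.
Ibtisam is living and takes 1/3.
Layth predeceased; the 1/3 allotted to Layth's branch passes to Layth's issue by representation.
The 1/3 is divided into 3 equal shares of 1/9 among Jamal, Dalia, Yasmin.
Jamal is living and takes 1/9.
Dalia is living and takes 1/9.
Yasmin predeceased; the 1/9 allotted to Yasmin's branch passes to Yasmin's issue by representation.
Umar is the sole taker at this level and receives the full 1/9.
Widad predeceased; the 1/3 allotted to Widad's branch passes to Widad's issue by representation.
Amira is the sole taker at this level and receives the full 1/3.

Amira 1/3; Dalia 1/9; Ibtisam 1/3; Jamal 1/9; Umar 1/9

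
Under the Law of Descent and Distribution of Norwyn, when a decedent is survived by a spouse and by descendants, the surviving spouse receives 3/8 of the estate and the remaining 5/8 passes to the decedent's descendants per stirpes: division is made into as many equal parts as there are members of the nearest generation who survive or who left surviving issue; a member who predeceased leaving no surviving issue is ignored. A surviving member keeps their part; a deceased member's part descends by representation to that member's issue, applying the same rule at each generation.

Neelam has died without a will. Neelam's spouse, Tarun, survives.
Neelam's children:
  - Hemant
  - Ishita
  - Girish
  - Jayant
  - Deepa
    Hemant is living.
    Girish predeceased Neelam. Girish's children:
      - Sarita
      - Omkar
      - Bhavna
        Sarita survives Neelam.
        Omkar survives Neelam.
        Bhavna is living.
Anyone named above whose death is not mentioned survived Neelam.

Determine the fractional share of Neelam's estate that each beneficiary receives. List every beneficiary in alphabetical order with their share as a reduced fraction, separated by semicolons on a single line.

Tarun, as surviving spouse, takes 3/8.
The remaining 5/8 passes to Neelam's descendants per stirpes.
The 5/8 is divided into 5 equal shares of 1/8 among Hemant, Ishita, Girish, Jayant, Deepa.
Hemant is living and takes 1/8.
Ishita is living and takes 1/8.
Girish predeceased; the 1/8 allotted to Girish's branch passes to Girish's issue by representation.
The 1/8 is divided into 3 equal shares of 1/24 among Sarita, Omkar, Bhavna.
Sarita is living and takes 1/24.
Omkar is living and takes 1/24.
Bhavna is living and takes 1/24.
Jayant is living and takes 1/8.
Deepa is living and takes 1/8.

Bhavna 1/24; Deepa 1/8; Hemant 1/8; Ishita 1/8; Jayant 1/8; Omkar 1/24; Sarita 1/24; Tarun 3/8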